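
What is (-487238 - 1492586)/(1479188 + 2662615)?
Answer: -1979824/4141803 ≈ -0.47801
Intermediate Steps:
(-487238 - 1492586)/(1479188 + 2662615) = -1979824/4141803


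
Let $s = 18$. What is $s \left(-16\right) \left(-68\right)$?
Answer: $19584$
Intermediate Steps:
$s \left(-16\right) \left(-68\right) = 18 \left(-16\right) \left(-68\right) = \left(-288\right) \left(-68\right) = 19584$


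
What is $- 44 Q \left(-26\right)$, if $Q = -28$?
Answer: $-32032$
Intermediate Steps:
$- 44 Q \left(-26\right) = \left(-44\right) \left(-28\right) \left(-26\right) = 1232 \left(-26\right) = -32032$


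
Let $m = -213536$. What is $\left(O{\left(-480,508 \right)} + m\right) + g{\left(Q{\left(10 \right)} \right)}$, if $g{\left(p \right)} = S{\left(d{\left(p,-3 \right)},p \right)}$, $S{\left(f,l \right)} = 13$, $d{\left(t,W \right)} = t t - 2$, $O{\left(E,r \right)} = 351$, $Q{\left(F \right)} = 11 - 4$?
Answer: $-213172$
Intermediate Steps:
$Q{\left(F \right)} = 7$ ($Q{\left(F \right)} = 11 - 4 = 7$)
$d{\left(t,W \right)} = -2 + t^{2}$ ($d{\left(t,W \right)} = t^{2} - 2 = -2 + t^{2}$)
$g{\left(p \right)} = 13$
$\left(O{\left(-480,508 \right)} + m\right) + g{\left(Q{\left(10 \right)} \right)} = \left(351 - 213536\right) + 13 = -213185 + 13 = -213172$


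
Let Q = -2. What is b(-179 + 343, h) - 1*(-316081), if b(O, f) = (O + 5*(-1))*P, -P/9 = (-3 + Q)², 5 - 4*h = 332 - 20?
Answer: 280306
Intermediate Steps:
h = -307/4 (h = 5/4 - (332 - 20)/4 = 5/4 - ¼*312 = 5/4 - 78 = -307/4 ≈ -76.750)
P = -225 (P = -9*(-3 - 2)² = -9*(-5)² = -9*25 = -225)
b(O, f) = 1125 - 225*O (b(O, f) = (O + 5*(-1))*(-225) = (O - 5)*(-225) = (-5 + O)*(-225) = 1125 - 225*O)
b(-179 + 343, h) - 1*(-316081) = (1125 - 225*(-179 + 343)) - 1*(-316081) = (1125 - 225*164) + 316081 = (1125 - 36900) + 316081 = -35775 + 316081 = 280306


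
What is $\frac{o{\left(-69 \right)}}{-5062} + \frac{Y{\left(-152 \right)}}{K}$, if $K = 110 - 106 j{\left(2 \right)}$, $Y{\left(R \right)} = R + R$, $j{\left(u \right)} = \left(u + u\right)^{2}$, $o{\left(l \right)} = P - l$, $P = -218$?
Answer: $\frac{887581}{4014166} \approx 0.22111$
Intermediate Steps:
$o{\left(l \right)} = -218 - l$
$j{\left(u \right)} = 4 u^{2}$ ($j{\left(u \right)} = \left(2 u\right)^{2} = 4 u^{2}$)
$Y{\left(R \right)} = 2 R$
$K = -1586$ ($K = 110 - 106 \cdot 4 \cdot 2^{2} = 110 - 106 \cdot 4 \cdot 4 = 110 - 1696 = -1586$)
$\frac{o{\left(-69 \right)}}{-5062} + \frac{Y{\left(-152 \right)}}{K} = \frac{-218 - -69}{-5062} + \frac{2 \left(-152\right)}{-1586} = \left(-218 + 69\right) \left(- \frac{1}{5062}\right) - - \frac{152}{793} = \left(-149\right) \left(- \frac{1}{5062}\right) + \frac{152}{793} = \frac{149}{5062} + \frac{152}{793} = \frac{887581}{4014166}$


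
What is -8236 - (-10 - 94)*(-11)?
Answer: -9380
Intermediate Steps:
-8236 - (-10 - 94)*(-11) = -8236 - (-104)*(-11) = -8236 - 1*1144 = -8236 - 1144 = -9380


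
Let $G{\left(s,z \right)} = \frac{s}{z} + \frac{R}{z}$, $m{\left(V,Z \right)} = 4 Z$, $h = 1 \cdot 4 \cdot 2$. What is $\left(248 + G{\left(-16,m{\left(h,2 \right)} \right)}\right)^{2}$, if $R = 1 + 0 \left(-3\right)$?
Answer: $\frac{3876961}{64} \approx 60578.0$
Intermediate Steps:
$h = 8$ ($h = 4 \cdot 2 = 8$)
$R = 1$ ($R = 1 + 0 = 1$)
$G{\left(s,z \right)} = \frac{1}{z} + \frac{s}{z}$ ($G{\left(s,z \right)} = \frac{s}{z} + 1 \frac{1}{z} = \frac{s}{z} + \frac{1}{z} = \frac{1}{z} + \frac{s}{z}$)
$\left(248 + G{\left(-16,m{\left(h,2 \right)} \right)}\right)^{2} = \left(248 + \frac{1 - 16}{4 \cdot 2}\right)^{2} = \left(248 + \frac{1}{8} \left(-15\right)\right)^{2} = \left(248 - \frac{15}{8}\right)^{2} = \left(\frac{1969}{8}\right)^{2} = \frac{3876961}{64}$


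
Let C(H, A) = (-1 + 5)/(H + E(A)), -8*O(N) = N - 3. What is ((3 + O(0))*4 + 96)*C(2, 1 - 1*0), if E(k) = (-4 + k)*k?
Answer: -438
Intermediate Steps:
O(N) = 3/8 - N/8 (O(N) = -(N - 3)/8 = -(-3 + N)/8 = 3/8 - N/8)
E(k) = k*(-4 + k)
C(H, A) = 4/(H + A*(-4 + A)) (C(H, A) = (-1 + 5)/(H + A*(-4 + A)) = 4/(H + A*(-4 + A)))
((3 + O(0))*4 + 96)*C(2, 1 - 1*0) = ((3 + (3/8 - 1/8*0))*4 + 96)*(4/(2 + (1 - 1*0)*(-4 + (1 - 1*0)))) = ((3 + (3/8 + 0))*4 + 96)*(4/(2 + (1 + 0)*(-4 + (1 + 0)))) = ((3 + 3/8)*4 + 96)*(4/(2 + 1*(-4 + 1))) = ((27/8)*4 + 96)*(4/(2 + 1*(-3))) = (27/2 + 96)*(4/(2 - 3)) = 219*(4/(-1))/2 = 219*(4*(-1))/2 = (219/2)*(-4) = -438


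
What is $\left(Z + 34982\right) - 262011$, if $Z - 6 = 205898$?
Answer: $-21125$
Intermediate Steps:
$Z = 205904$ ($Z = 6 + 205898 = 205904$)
$\left(Z + 34982\right) - 262011 = \left(205904 + 34982\right) - 262011 = 240886 - 262011 = -21125$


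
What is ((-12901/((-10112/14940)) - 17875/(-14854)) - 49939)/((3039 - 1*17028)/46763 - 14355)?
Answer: 9036687297946719/4201301515071808 ≈ 2.1509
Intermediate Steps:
((-12901/((-10112/14940)) - 17875/(-14854)) - 49939)/((3039 - 1*17028)/46763 - 14355) = ((-12901/((-10112*1/14940)) - 17875*(-1/14854)) - 49939)/((3039 - 17028)*(1/46763) - 14355) = ((-12901/(-2528/3735) + 17875/14854) - 49939)/(-13989*1/46763 - 14355) = ((-12901*(-3735/2528) + 17875/14854) - 49939)/(-13989/46763 - 14355) = ((48185235/2528 + 17875/14854) - 49939)/(-671296854/46763) = (357894334345/18775456 - 49939)*(-46763/671296854) = -579733162839/18775456*(-46763/671296854) = 9036687297946719/4201301515071808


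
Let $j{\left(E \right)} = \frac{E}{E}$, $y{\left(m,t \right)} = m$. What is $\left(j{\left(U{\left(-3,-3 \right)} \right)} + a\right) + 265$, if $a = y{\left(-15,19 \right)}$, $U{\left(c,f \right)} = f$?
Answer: $251$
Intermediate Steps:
$j{\left(E \right)} = 1$
$a = -15$
$\left(j{\left(U{\left(-3,-3 \right)} \right)} + a\right) + 265 = \left(1 - 15\right) + 265 = -14 + 265 = 251$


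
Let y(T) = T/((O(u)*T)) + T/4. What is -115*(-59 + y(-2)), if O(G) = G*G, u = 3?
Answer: 122935/18 ≈ 6829.7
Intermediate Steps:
O(G) = G**2
y(T) = 1/9 + T/4 (y(T) = T/((3**2*T)) + T/4 = T/((9*T)) + T*(1/4) = T*(1/(9*T)) + T/4 = 1/9 + T/4)
-115*(-59 + y(-2)) = -115*(-59 + (1/9 + (1/4)*(-2))) = -115*(-59 + (1/9 - 1/2)) = -115*(-59 - 7/18) = -115*(-1069/18) = 122935/18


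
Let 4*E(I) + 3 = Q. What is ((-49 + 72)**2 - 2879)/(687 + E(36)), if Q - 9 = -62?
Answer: -2350/673 ≈ -3.4918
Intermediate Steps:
Q = -53 (Q = 9 - 62 = -53)
E(I) = -14 (E(I) = -3/4 + (1/4)*(-53) = -3/4 - 53/4 = -14)
((-49 + 72)**2 - 2879)/(687 + E(36)) = ((-49 + 72)**2 - 2879)/(687 - 14) = (23**2 - 2879)/673 = (529 - 2879)*(1/673) = -2350*1/673 = -2350/673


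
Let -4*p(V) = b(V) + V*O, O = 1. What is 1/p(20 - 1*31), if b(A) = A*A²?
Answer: 2/671 ≈ 0.0029806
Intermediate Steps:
b(A) = A³
p(V) = -V/4 - V³/4 (p(V) = -(V³ + V*1)/4 = -(V³ + V)/4 = -(V + V³)/4 = -V/4 - V³/4)
1/p(20 - 1*31) = 1/((20 - 1*31)*(-1 - (20 - 1*31)²)/4) = 1/((20 - 31)*(-1 - (20 - 31)²)/4) = 1/((¼)*(-11)*(-1 - 1*(-11)²)) = 1/((¼)*(-11)*(-1 - 1*121)) = 1/((¼)*(-11)*(-1 - 121)) = 1/((¼)*(-11)*(-122)) = 1/(671/2) = 2/671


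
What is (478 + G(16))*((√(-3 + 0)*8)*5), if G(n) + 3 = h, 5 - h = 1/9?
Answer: 172760*I*√3/9 ≈ 33248.0*I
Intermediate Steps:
h = 44/9 (h = 5 - 1/9 = 5 - 1*⅑ = 5 - ⅑ = 44/9 ≈ 4.8889)
G(n) = 17/9 (G(n) = -3 + 44/9 = 17/9)
(478 + G(16))*((√(-3 + 0)*8)*5) = (478 + 17/9)*((√(-3 + 0)*8)*5) = 4319*((√(-3)*8)*5)/9 = 4319*(((I*√3)*8)*5)/9 = 4319*((8*I*√3)*5)/9 = 4319*(40*I*√3)/9 = 172760*I*√3/9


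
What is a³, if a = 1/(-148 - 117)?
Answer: -1/18609625 ≈ -5.3736e-8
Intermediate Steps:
a = -1/265 (a = 1/(-265) = -1/265 ≈ -0.0037736)
a³ = (-1/265)³ = -1/18609625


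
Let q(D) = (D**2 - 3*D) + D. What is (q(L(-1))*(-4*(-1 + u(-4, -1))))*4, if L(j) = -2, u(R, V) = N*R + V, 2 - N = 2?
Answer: 256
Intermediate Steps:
N = 0 (N = 2 - 1*2 = 2 - 2 = 0)
u(R, V) = V (u(R, V) = 0*R + V = 0 + V = V)
q(D) = D**2 - 2*D
(q(L(-1))*(-4*(-1 + u(-4, -1))))*4 = ((-2*(-2 - 2))*(-4*(-1 - 1)))*4 = ((-2*(-4))*(-4*(-2)))*4 = (8*8)*4 = 64*4 = 256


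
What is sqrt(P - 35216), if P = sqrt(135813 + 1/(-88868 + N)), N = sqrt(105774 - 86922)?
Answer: 2**(3/4)*sqrt(sqrt(12069429683 - 271626*sqrt(4713)) - 35216*sqrt(2)*sqrt(44434 - sqrt(4713)))/(2*(44434 - sqrt(4713))**(1/4)) ≈ 186.67*I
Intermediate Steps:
N = 2*sqrt(4713) (N = sqrt(18852) = 2*sqrt(4713) ≈ 137.30)
P = sqrt(135813 + 1/(-88868 + 2*sqrt(4713))) ≈ 368.53
sqrt(P - 35216) = sqrt(sqrt(24138859366 - 543252*sqrt(4713))/(2*sqrt(44434 - sqrt(4713))) - 35216) = sqrt(-35216 + sqrt(24138859366 - 543252*sqrt(4713))/(2*sqrt(44434 - sqrt(4713))))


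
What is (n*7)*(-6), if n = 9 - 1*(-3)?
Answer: -504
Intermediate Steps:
n = 12 (n = 9 + 3 = 12)
(n*7)*(-6) = (12*7)*(-6) = 84*(-6) = -504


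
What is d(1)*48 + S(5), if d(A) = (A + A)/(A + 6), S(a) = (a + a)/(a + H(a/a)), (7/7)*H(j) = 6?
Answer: 1126/77 ≈ 14.623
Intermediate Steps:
H(j) = 6
S(a) = 2*a/(6 + a) (S(a) = (a + a)/(a + 6) = (2*a)/(6 + a) = 2*a/(6 + a))
d(A) = 2*A/(6 + A) (d(A) = (2*A)/(6 + A) = 2*A/(6 + A))
d(1)*48 + S(5) = (2*1/(6 + 1))*48 + 2*5/(6 + 5) = (2*1/7)*48 + 2*5/11 = (2*1*(⅐))*48 + 2*5*(1/11) = (2/7)*48 + 10/11 = 96/7 + 10/11 = 1126/77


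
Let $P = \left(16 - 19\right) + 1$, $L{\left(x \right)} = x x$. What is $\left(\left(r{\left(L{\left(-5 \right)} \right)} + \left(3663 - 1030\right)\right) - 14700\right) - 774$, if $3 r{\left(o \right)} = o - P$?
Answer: $-12832$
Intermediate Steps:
$L{\left(x \right)} = x^{2}$
$P = -2$ ($P = -3 + 1 = -2$)
$r{\left(o \right)} = \frac{2}{3} + \frac{o}{3}$ ($r{\left(o \right)} = \frac{o - -2}{3} = \frac{o + 2}{3} = \frac{2 + o}{3} = \frac{2}{3} + \frac{o}{3}$)
$\left(\left(r{\left(L{\left(-5 \right)} \right)} + \left(3663 - 1030\right)\right) - 14700\right) - 774 = \left(\left(\left(\frac{2}{3} + \frac{\left(-5\right)^{2}}{3}\right) + \left(3663 - 1030\right)\right) - 14700\right) - 774 = \left(\left(\left(\frac{2}{3} + \frac{1}{3} \cdot 25\right) + \left(3663 - 1030\right)\right) - 14700\right) - 774 = \left(\left(\left(\frac{2}{3} + \frac{25}{3}\right) + \left(3663 - 1030\right)\right) - 14700\right) - 774 = \left(\left(9 + 2633\right) - 14700\right) - 774 = \left(2642 - 14700\right) - 774 = -12058 - 774 = -12832$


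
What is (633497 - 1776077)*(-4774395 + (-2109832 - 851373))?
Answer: 8838541848000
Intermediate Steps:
(633497 - 1776077)*(-4774395 + (-2109832 - 851373)) = -1142580*(-4774395 - 2961205) = -1142580*(-7735600) = 8838541848000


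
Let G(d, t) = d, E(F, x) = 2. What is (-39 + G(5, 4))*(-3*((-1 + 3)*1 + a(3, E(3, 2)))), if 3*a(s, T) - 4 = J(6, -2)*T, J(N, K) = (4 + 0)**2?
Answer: 1428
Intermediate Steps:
J(N, K) = 16 (J(N, K) = 4**2 = 16)
a(s, T) = 4/3 + 16*T/3 (a(s, T) = 4/3 + (16*T)/3 = 4/3 + 16*T/3)
(-39 + G(5, 4))*(-3*((-1 + 3)*1 + a(3, E(3, 2)))) = (-39 + 5)*(-3*((-1 + 3)*1 + (4/3 + (16/3)*2))) = -(-102)*(2*1 + (4/3 + 32/3)) = -(-102)*(2 + 12) = -(-102)*14 = -34*(-42) = 1428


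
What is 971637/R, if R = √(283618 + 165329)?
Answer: 323879*√49883/49883 ≈ 1450.1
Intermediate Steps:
R = 3*√49883 (R = √448947 = 3*√49883 ≈ 670.04)
971637/R = 971637/((3*√49883)) = 971637*(√49883/149649) = 323879*√49883/49883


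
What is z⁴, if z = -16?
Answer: 65536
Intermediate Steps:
z⁴ = (-16)⁴ = 65536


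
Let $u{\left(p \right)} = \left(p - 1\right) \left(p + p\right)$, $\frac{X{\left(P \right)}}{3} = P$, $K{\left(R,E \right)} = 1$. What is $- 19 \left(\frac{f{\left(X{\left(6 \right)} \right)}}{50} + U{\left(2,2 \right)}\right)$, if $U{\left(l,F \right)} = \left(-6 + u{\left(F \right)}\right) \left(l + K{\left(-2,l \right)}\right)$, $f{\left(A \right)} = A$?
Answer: $\frac{2679}{25} \approx 107.16$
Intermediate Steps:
$X{\left(P \right)} = 3 P$
$u{\left(p \right)} = 2 p \left(-1 + p\right)$ ($u{\left(p \right)} = \left(-1 + p\right) 2 p = 2 p \left(-1 + p\right)$)
$U{\left(l,F \right)} = \left(1 + l\right) \left(-6 + 2 F \left(-1 + F\right)\right)$ ($U{\left(l,F \right)} = \left(-6 + 2 F \left(-1 + F\right)\right) \left(l + 1\right) = \left(-6 + 2 F \left(-1 + F\right)\right) \left(1 + l\right) = \left(1 + l\right) \left(-6 + 2 F \left(-1 + F\right)\right)$)
$- 19 \left(\frac{f{\left(X{\left(6 \right)} \right)}}{50} + U{\left(2,2 \right)}\right) = - 19 \left(\frac{3 \cdot 6}{50} + \left(-6 - 12 + 2 \cdot 2 \left(-1 + 2\right) + 2 \cdot 2 \cdot 2 \left(-1 + 2\right)\right)\right) = - 19 \left(18 \cdot \frac{1}{50} + \left(-6 - 12 + 2 \cdot 2 \cdot 1 + 2 \cdot 2 \cdot 2 \cdot 1\right)\right) = - 19 \left(\frac{9}{25} + \left(-6 - 12 + 4 + 8\right)\right) = - 19 \left(\frac{9}{25} - 6\right) = \left(-19\right) \left(- \frac{141}{25}\right) = \frac{2679}{25}$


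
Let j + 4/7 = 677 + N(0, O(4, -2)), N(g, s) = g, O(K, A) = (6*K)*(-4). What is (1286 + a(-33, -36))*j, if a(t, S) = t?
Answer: 847565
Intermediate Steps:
O(K, A) = -24*K
j = 4735/7 (j = -4/7 + (677 + 0) = -4/7 + 677 = 4735/7 ≈ 676.43)
(1286 + a(-33, -36))*j = (1286 - 33)*(4735/7) = 1253*(4735/7) = 847565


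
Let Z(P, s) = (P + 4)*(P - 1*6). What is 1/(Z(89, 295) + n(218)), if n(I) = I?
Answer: 1/7937 ≈ 0.00012599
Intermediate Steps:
Z(P, s) = (-6 + P)*(4 + P) (Z(P, s) = (4 + P)*(P - 6) = (4 + P)*(-6 + P) = (-6 + P)*(4 + P))
1/(Z(89, 295) + n(218)) = 1/((-24 + 89² - 2*89) + 218) = 1/((-24 + 7921 - 178) + 218) = 1/(7719 + 218) = 1/7937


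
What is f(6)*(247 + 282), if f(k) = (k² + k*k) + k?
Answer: 41262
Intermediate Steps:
f(k) = k + 2*k² (f(k) = (k² + k²) + k = 2*k² + k = k + 2*k²)
f(6)*(247 + 282) = (6*(1 + 2*6))*(247 + 282) = (6*(1 + 12))*529 = (6*13)*529 = 78*529 = 41262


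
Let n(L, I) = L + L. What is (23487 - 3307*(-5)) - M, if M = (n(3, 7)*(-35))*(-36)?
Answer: 32462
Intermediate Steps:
n(L, I) = 2*L
M = 7560 (M = ((2*3)*(-35))*(-36) = (6*(-35))*(-36) = -210*(-36) = 7560)
(23487 - 3307*(-5)) - M = (23487 - 3307*(-5)) - 1*7560 = (23487 + 16535) - 7560 = 40022 - 7560 = 32462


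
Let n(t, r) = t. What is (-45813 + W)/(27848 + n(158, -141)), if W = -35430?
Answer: -81243/28006 ≈ -2.9009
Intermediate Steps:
(-45813 + W)/(27848 + n(158, -141)) = (-45813 - 35430)/(27848 + 158) = -81243/28006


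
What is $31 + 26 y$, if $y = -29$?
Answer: $-723$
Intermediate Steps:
$31 + 26 y = 31 + 26 \left(-29\right) = 31 - 754 = -723$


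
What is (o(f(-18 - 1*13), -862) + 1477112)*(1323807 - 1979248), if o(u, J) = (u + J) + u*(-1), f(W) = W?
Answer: -967594776250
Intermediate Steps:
o(u, J) = J (o(u, J) = (J + u) - u = J)
(o(f(-18 - 1*13), -862) + 1477112)*(1323807 - 1979248) = (-862 + 1477112)*(1323807 - 1979248) = 1476250*(-655441) = -967594776250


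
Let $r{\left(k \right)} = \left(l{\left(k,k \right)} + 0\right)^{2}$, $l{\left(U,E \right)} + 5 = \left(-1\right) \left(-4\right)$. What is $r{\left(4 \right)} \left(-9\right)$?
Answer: $-9$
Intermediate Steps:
$l{\left(U,E \right)} = -1$ ($l{\left(U,E \right)} = -5 - -4 = -5 + 4 = -1$)
$r{\left(k \right)} = 1$ ($r{\left(k \right)} = \left(-1 + 0\right)^{2} = \left(-1\right)^{2} = 1$)
$r{\left(4 \right)} \left(-9\right) = 1 \left(-9\right) = -9$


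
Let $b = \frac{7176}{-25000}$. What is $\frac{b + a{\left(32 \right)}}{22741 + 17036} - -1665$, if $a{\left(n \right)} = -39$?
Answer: $\frac{68988193451}{41434375} \approx 1665.0$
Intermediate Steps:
$b = - \frac{897}{3125}$ ($b = 7176 \left(- \frac{1}{25000}\right) = - \frac{897}{3125} \approx -0.28704$)
$\frac{b + a{\left(32 \right)}}{22741 + 17036} - -1665 = \frac{- \frac{897}{3125} - 39}{22741 + 17036} - -1665 = - \frac{122772}{3125 \cdot 39777} + 1665 = \left(- \frac{122772}{3125}\right) \frac{1}{39777} + 1665 = - \frac{40924}{41434375} + 1665 = \frac{68988193451}{41434375}$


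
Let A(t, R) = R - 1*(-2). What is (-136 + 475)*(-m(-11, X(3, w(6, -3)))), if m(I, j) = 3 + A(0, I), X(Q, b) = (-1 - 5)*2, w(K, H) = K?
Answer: 2034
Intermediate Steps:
A(t, R) = 2 + R (A(t, R) = R + 2 = 2 + R)
X(Q, b) = -12 (X(Q, b) = -6*2 = -12)
m(I, j) = 5 + I (m(I, j) = 3 + (2 + I) = 5 + I)
(-136 + 475)*(-m(-11, X(3, w(6, -3)))) = (-136 + 475)*(-(5 - 11)) = 339*(-1*(-6)) = 339*6 = 2034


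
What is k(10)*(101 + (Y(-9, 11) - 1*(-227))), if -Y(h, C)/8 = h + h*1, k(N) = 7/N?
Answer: 1652/5 ≈ 330.40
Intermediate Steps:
Y(h, C) = -16*h (Y(h, C) = -8*(h + h*1) = -8*(h + h) = -16*h)
k(10)*(101 + (Y(-9, 11) - 1*(-227))) = (7/10)*(101 + (-16*(-9) - 1*(-227))) = (7*(1/10))*(101 + (144 + 227)) = 7*(101 + 371)/10 = (7/10)*472 = 1652/5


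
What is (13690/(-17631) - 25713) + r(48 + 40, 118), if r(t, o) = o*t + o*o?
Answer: -24785245/17631 ≈ -1405.8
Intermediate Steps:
r(t, o) = o² + o*t (r(t, o) = o*t + o² = o² + o*t)
(13690/(-17631) - 25713) + r(48 + 40, 118) = (13690/(-17631) - 25713) + 118*(118 + (48 + 40)) = (13690*(-1/17631) - 25713) + 118*(118 + 88) = (-13690/17631 - 25713) + 118*206 = -453359593/17631 + 24308 = -24785245/17631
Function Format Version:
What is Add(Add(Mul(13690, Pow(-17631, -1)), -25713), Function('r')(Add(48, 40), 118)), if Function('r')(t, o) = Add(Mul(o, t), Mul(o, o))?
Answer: Rational(-24785245, 17631) ≈ -1405.8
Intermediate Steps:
Function('r')(t, o) = Add(Pow(o, 2), Mul(o, t)) (Function('r')(t, o) = Add(Mul(o, t), Pow(o, 2)) = Add(Pow(o, 2), Mul(o, t)))
Add(Add(Mul(13690, Pow(-17631, -1)), -25713), Function('r')(Add(48, 40), 118)) = Add(Add(Mul(13690, Pow(-17631, -1)), -25713), Mul(118, Add(118, Add(48, 40)))) = Add(Add(Mul(13690, Rational(-1, 17631)), -25713), Mul(118, Add(118, 88))) = Add(Add(Rational(-13690, 17631), -25713), Mul(118, 206)) = Add(Rational(-453359593, 17631), 24308) = Rational(-24785245, 17631)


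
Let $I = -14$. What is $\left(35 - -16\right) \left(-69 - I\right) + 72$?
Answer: $-2733$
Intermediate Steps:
$\left(35 - -16\right) \left(-69 - I\right) + 72 = \left(35 - -16\right) \left(-69 - -14\right) + 72 = \left(35 + 16\right) \left(-69 + 14\right) + 72 = 51 \left(-55\right) + 72 = -2805 + 72 = -2733$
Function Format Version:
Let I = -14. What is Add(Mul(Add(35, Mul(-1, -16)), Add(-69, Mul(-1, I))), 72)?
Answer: -2733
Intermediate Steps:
Add(Mul(Add(35, Mul(-1, -16)), Add(-69, Mul(-1, I))), 72) = Add(Mul(Add(35, Mul(-1, -16)), Add(-69, Mul(-1, -14))), 72) = Add(Mul(Add(35, 16), Add(-69, 14)), 72) = Add(Mul(51, -55), 72) = Add(-2805, 72) = -2733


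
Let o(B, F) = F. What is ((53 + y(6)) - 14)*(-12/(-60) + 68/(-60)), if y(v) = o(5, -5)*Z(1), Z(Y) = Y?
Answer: -476/15 ≈ -31.733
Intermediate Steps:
y(v) = -5 (y(v) = -5*1 = -5)
((53 + y(6)) - 14)*(-12/(-60) + 68/(-60)) = ((53 - 5) - 14)*(-12/(-60) + 68/(-60)) = (48 - 14)*(-12*(-1/60) + 68*(-1/60)) = 34*(1/5 - 17/15) = 34*(-14/15) = -476/15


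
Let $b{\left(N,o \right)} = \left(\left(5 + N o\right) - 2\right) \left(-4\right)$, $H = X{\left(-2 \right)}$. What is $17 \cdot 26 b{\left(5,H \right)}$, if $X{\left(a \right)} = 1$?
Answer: $-14144$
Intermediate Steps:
$H = 1$
$b{\left(N,o \right)} = -12 - 4 N o$ ($b{\left(N,o \right)} = \left(3 + N o\right) \left(-4\right) = -12 - 4 N o$)
$17 \cdot 26 b{\left(5,H \right)} = 17 \cdot 26 \left(-12 - 20 \cdot 1\right) = 442 \left(-12 - 20\right) = 442 \left(-32\right) = -14144$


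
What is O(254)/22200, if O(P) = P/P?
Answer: 1/22200 ≈ 4.5045e-5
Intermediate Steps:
O(P) = 1
O(254)/22200 = 1/22200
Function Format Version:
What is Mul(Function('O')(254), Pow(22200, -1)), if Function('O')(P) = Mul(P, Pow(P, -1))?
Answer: Rational(1, 22200) ≈ 4.5045e-5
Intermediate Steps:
Function('O')(P) = 1
Mul(Function('O')(254), Pow(22200, -1)) = Mul(1, Pow(22200, -1)) = Mul(1, Rational(1, 22200)) = Rational(1, 22200)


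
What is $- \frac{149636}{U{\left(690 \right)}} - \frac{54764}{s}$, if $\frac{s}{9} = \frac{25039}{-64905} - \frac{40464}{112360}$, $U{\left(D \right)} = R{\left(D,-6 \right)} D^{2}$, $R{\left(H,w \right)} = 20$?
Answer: $\frac{2640887463798785359}{323730024844500} \approx 8157.7$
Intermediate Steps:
$U{\left(D \right)} = 20 D^{2}$
$s = - \frac{407977347}{60772715}$ ($s = 9 \left(\frac{25039}{-64905} - \frac{40464}{112360}\right) = 9 \left(25039 \left(- \frac{1}{64905}\right) - \frac{5058}{14045}\right) = 9 \left(- \frac{25039}{64905} - \frac{5058}{14045}\right) = 9 \left(- \frac{135992449}{182318145}\right) = - \frac{407977347}{60772715} \approx -6.7132$)
$- \frac{149636}{U{\left(690 \right)}} - \frac{54764}{s} = - \frac{149636}{20 \cdot 690^{2}} - \frac{54764}{- \frac{407977347}{60772715}} = - \frac{149636}{20 \cdot 476100} - - \frac{3328156964260}{407977347} = - \frac{149636}{9522000} + \frac{3328156964260}{407977347} = \left(-149636\right) \frac{1}{9522000} + \frac{3328156964260}{407977347} = - \frac{37409}{2380500} + \frac{3328156964260}{407977347} = \frac{2640887463798785359}{323730024844500}$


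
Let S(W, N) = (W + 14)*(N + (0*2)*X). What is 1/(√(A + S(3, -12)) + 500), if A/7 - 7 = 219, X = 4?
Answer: 250/124311 - √1378/248622 ≈ 0.0018618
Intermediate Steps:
A = 1582 (A = 49 + 7*219 = 49 + 1533 = 1582)
S(W, N) = N*(14 + W) (S(W, N) = (W + 14)*(N + (0*2)*4) = (14 + W)*(N + 0*4) = (14 + W)*(N + 0) = (14 + W)*N = N*(14 + W))
1/(√(A + S(3, -12)) + 500) = 1/(√(1582 - 12*(14 + 3)) + 500) = 1/(√(1582 - 12*17) + 500) = 1/(√(1582 - 204) + 500) = 1/(√1378 + 500) = 1/(500 + √1378)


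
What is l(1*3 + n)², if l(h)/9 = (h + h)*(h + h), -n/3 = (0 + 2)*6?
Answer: 1536953616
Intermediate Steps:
n = -36 (n = -3*(0 + 2)*6 = -6*6 = -3*12 = -36)
l(h) = 36*h² (l(h) = 9*((h + h)*(h + h)) = 9*((2*h)*(2*h)) = 9*(4*h²) = 36*h²)
l(1*3 + n)² = (36*(1*3 - 36)²)² = (36*(3 - 36)²)² = (36*(-33)²)² = (36*1089)² = 39204² = 1536953616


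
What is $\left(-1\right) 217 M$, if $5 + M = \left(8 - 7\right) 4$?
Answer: $217$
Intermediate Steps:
$M = -1$ ($M = -5 + \left(8 - 7\right) 4 = -5 + 1 \cdot 4 = -5 + 4 = -1$)
$\left(-1\right) 217 M = \left(-1\right) 217 \left(-1\right) = \left(-217\right) \left(-1\right) = 217$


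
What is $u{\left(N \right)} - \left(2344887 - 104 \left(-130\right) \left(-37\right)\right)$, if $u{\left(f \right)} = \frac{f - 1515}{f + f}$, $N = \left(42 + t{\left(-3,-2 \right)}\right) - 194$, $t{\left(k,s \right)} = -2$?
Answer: $- \frac{568149607}{308} \approx -1.8446 \cdot 10^{6}$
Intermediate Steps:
$N = -154$ ($N = \left(42 - 2\right) - 194 = 40 - 194 = -154$)
$u{\left(f \right)} = \frac{-1515 + f}{2 f}$
$u{\left(N \right)} - \left(2344887 - 104 \left(-130\right) \left(-37\right)\right) = \frac{-1515 - 154}{2 \left(-154\right)} - \left(2344887 - 104 \left(-130\right) \left(-37\right)\right) = \frac{1}{2} \left(- \frac{1}{154}\right) \left(-1669\right) - 1844647 = \frac{1669}{308} + \left(-2344887 + 500240\right) = \frac{1669}{308} - 1844647 = - \frac{568149607}{308}$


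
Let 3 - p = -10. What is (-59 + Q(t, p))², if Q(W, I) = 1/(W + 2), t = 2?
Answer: 55225/16 ≈ 3451.6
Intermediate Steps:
p = 13 (p = 3 - 1*(-10) = 3 + 10 = 13)
Q(W, I) = 1/(2 + W)
(-59 + Q(t, p))² = (-59 + 1/(2 + 2))² = (-59 + 1/4)² = (-59 + ¼)² = (-235/4)² = 55225/16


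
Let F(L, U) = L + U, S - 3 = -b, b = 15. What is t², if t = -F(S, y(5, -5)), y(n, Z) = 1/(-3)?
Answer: 1369/9 ≈ 152.11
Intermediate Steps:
y(n, Z) = -⅓
S = -12 (S = 3 - 1*15 = 3 - 15 = -12)
t = 37/3 (t = -(-12 - ⅓) = -1*(-37/3) = 37/3 ≈ 12.333)
t² = (37/3)² = 1369/9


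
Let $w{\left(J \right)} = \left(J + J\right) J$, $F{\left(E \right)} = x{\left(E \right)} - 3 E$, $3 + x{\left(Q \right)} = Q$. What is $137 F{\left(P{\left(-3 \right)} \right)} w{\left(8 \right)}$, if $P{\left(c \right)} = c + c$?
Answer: $157824$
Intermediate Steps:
$x{\left(Q \right)} = -3 + Q$
$P{\left(c \right)} = 2 c$
$F{\left(E \right)} = -3 - 2 E$ ($F{\left(E \right)} = \left(-3 + E\right) - 3 E = -3 - 2 E$)
$w{\left(J \right)} = 2 J^{2}$ ($w{\left(J \right)} = 2 J J = 2 J^{2}$)
$137 F{\left(P{\left(-3 \right)} \right)} w{\left(8 \right)} = 137 \left(-3 - 2 \cdot 2 \left(-3\right)\right) 2 \cdot 8^{2} = 137 \left(-3 - -12\right) 2 \cdot 64 = 137 \left(-3 + 12\right) 128 = 137 \cdot 9 \cdot 128 = 1233 \cdot 128 = 157824$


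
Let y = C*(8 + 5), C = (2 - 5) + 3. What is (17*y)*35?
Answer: 0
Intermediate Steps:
C = 0 (C = -3 + 3 = 0)
y = 0 (y = 0*(8 + 5) = 0*13 = 0)
(17*y)*35 = (17*0)*35 = 0*35 = 0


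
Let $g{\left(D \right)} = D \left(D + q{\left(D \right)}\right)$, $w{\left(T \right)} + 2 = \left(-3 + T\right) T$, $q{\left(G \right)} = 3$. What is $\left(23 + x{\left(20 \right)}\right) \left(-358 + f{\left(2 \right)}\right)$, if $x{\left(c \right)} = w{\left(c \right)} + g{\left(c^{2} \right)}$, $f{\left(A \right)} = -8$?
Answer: $-59131326$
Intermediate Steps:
$w{\left(T \right)} = -2 + T \left(-3 + T\right)$ ($w{\left(T \right)} = -2 + \left(-3 + T\right) T = -2 + T \left(-3 + T\right)$)
$g{\left(D \right)} = D \left(3 + D\right)$ ($g{\left(D \right)} = D \left(D + 3\right) = D \left(3 + D\right)$)
$x{\left(c \right)} = -2 + c^{2} - 3 c + c^{2} \left(3 + c^{2}\right)$ ($x{\left(c \right)} = \left(-2 + c^{2} - 3 c\right) + c^{2} \left(3 + c^{2}\right) = -2 + c^{2} - 3 c + c^{2} \left(3 + c^{2}\right)$)
$\left(23 + x{\left(20 \right)}\right) \left(-358 + f{\left(2 \right)}\right) = \left(23 + \left(-2 + 20^{4} - 60 + 4 \cdot 20^{2}\right)\right) \left(-358 - 8\right) = \left(23 + \left(-2 + 160000 - 60 + 4 \cdot 400\right)\right) \left(-366\right) = \left(23 + \left(-2 + 160000 - 60 + 1600\right)\right) \left(-366\right) = \left(23 + 161538\right) \left(-366\right) = 161561 \left(-366\right) = -59131326$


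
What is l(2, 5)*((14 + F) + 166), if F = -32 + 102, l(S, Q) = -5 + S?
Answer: -750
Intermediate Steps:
F = 70
l(2, 5)*((14 + F) + 166) = (-5 + 2)*((14 + 70) + 166) = -3*(84 + 166) = -3*250 = -750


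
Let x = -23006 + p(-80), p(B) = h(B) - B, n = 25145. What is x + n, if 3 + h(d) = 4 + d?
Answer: 2140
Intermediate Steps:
h(d) = 1 + d (h(d) = -3 + (4 + d) = 1 + d)
p(B) = 1 (p(B) = (1 + B) - B = 1)
x = -23005 (x = -23006 + 1 = -23005)
x + n = -23005 + 25145 = 2140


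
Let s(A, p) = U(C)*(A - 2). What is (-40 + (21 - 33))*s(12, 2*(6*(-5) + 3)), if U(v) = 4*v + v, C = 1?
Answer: -2600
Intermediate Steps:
U(v) = 5*v
s(A, p) = -10 + 5*A (s(A, p) = (5*1)*(A - 2) = 5*(-2 + A) = -10 + 5*A)
(-40 + (21 - 33))*s(12, 2*(6*(-5) + 3)) = (-40 + (21 - 33))*(-10 + 5*12) = (-40 - 12)*(-10 + 60) = -52*50 = -2600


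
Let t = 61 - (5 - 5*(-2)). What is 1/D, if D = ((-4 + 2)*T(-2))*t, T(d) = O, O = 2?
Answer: -1/184 ≈ -0.0054348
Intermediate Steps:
T(d) = 2
t = 46 (t = 61 - (5 + 10) = 61 - 1*15 = 61 - 15 = 46)
D = -184 (D = ((-4 + 2)*2)*46 = -2*2*46 = -4*46 = -184)
1/D = 1/(-184) = -1/184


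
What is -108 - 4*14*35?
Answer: -2068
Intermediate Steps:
-108 - 4*14*35 = -108 - 56*35 = -108 - 1960 = -2068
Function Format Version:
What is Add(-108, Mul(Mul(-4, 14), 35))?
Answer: -2068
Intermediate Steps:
Add(-108, Mul(Mul(-4, 14), 35)) = Add(-108, Mul(-56, 35)) = Add(-108, -1960) = -2068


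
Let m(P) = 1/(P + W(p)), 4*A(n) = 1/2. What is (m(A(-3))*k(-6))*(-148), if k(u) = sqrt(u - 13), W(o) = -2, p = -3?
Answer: 1184*I*sqrt(19)/15 ≈ 344.06*I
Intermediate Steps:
A(n) = 1/8 (A(n) = (1/4)/2 = (1/4)*(1/2) = 1/8)
m(P) = 1/(-2 + P) (m(P) = 1/(P - 2) = 1/(-2 + P))
k(u) = sqrt(-13 + u)
(m(A(-3))*k(-6))*(-148) = (sqrt(-13 - 6)/(-2 + 1/8))*(-148) = (sqrt(-19)/(-15/8))*(-148) = -8*I*sqrt(19)/15*(-148) = 1184*I*sqrt(19)/15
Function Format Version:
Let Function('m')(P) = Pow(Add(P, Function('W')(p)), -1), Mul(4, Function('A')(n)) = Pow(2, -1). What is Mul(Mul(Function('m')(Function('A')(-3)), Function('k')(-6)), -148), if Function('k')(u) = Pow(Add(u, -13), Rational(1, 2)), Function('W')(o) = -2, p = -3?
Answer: Mul(Rational(1184, 15), I, Pow(19, Rational(1, 2))) ≈ Mul(344.06, I)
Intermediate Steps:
Function('A')(n) = Rational(1, 8) (Function('A')(n) = Mul(Rational(1, 4), Pow(2, -1)) = Mul(Rational(1, 4), Rational(1, 2)) = Rational(1, 8))
Function('m')(P) = Pow(Add(-2, P), -1) (Function('m')(P) = Pow(Add(P, -2), -1) = Pow(Add(-2, P), -1))
Function('k')(u) = Pow(Add(-13, u), Rational(1, 2))
Mul(Mul(Function('m')(Function('A')(-3)), Function('k')(-6)), -148) = Mul(Mul(Pow(Add(-2, Rational(1, 8)), -1), Pow(Add(-13, -6), Rational(1, 2))), -148) = Mul(Mul(Pow(Rational(-15, 8), -1), Pow(-19, Rational(1, 2))), -148) = Mul(Mul(Rational(-8, 15), Mul(I, Pow(19, Rational(1, 2)))), -148) = Mul(Mul(Rational(-8, 15), I, Pow(19, Rational(1, 2))), -148) = Mul(Rational(1184, 15), I, Pow(19, Rational(1, 2)))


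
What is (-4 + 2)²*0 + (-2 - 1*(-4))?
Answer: 2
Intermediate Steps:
(-4 + 2)²*0 + (-2 - 1*(-4)) = (-2)²*0 + (-2 + 4) = 4*0 + 2 = 0 + 2 = 2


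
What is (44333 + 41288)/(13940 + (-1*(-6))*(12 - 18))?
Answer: 85621/13904 ≈ 6.1580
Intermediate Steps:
(44333 + 41288)/(13940 + (-1*(-6))*(12 - 18)) = 85621/(13940 + 6*(-6)) = 85621/(13940 - 36) = 85621/13904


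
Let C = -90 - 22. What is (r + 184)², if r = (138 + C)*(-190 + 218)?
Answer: 831744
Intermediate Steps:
C = -112
r = 728 (r = (138 - 112)*(-190 + 218) = 26*28 = 728)
(r + 184)² = (728 + 184)² = 912² = 831744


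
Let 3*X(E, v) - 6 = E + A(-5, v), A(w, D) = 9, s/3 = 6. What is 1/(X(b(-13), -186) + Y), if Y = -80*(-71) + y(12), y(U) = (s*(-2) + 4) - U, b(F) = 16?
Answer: 3/16939 ≈ 0.00017711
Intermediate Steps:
s = 18 (s = 3*6 = 18)
y(U) = -32 - U (y(U) = (18*(-2) + 4) - U = (-36 + 4) - U = -32 - U)
Y = 5636 (Y = -80*(-71) + (-32 - 1*12) = 5680 + (-32 - 12) = 5680 - 44 = 5636)
X(E, v) = 5 + E/3 (X(E, v) = 2 + (E + 9)/3 = 2 + (9 + E)/3 = 2 + (3 + E/3) = 5 + E/3)
1/(X(b(-13), -186) + Y) = 1/((5 + (1/3)*16) + 5636) = 1/((5 + 16/3) + 5636) = 1/(31/3 + 5636) = 1/(16939/3) = 3/16939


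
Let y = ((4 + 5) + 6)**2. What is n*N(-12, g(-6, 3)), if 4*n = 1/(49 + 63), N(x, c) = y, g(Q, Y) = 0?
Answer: 225/448 ≈ 0.50223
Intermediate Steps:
y = 225 (y = (9 + 6)**2 = 15**2 = 225)
N(x, c) = 225
n = 1/448 (n = 1/(4*(49 + 63)) = (1/4)/112 = (1/4)*(1/112) = 1/448 ≈ 0.0022321)
n*N(-12, g(-6, 3)) = (1/448)*225 = 225/448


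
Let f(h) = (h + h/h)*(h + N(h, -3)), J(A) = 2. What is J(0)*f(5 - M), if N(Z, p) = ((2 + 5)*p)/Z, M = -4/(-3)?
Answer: -1904/99 ≈ -19.232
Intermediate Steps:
M = 4/3 (M = -4*(-1/3) = 4/3 ≈ 1.3333)
N(Z, p) = 7*p/Z (N(Z, p) = (7*p)/Z = 7*p/Z)
f(h) = (1 + h)*(h - 21/h) (f(h) = (h + h/h)*(h + 7*(-3)/h) = (h + 1)*(h - 21/h) = (1 + h)*(h - 21/h))
J(0)*f(5 - M) = 2*(-21 + (5 - 1*4/3) + (5 - 1*4/3)**2 - 21/(5 - 1*4/3)) = 2*(-21 + (5 - 4/3) + (5 - 4/3)**2 - 21/(5 - 4/3)) = 2*(-21 + 11/3 + (11/3)**2 - 21/11/3) = 2*(-21 + 11/3 + 121/9 - 21*3/11) = 2*(-21 + 11/3 + 121/9 - 63/11) = 2*(-952/99) = -1904/99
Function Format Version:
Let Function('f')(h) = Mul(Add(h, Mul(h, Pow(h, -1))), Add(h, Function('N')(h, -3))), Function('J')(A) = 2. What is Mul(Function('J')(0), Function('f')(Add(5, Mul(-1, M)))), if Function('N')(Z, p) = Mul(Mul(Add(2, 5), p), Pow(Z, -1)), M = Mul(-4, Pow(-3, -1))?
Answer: Rational(-1904, 99) ≈ -19.232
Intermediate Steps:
M = Rational(4, 3) (M = Mul(-4, Rational(-1, 3)) = Rational(4, 3) ≈ 1.3333)
Function('N')(Z, p) = Mul(7, p, Pow(Z, -1)) (Function('N')(Z, p) = Mul(Mul(7, p), Pow(Z, -1)) = Mul(7, p, Pow(Z, -1)))
Function('f')(h) = Mul(Add(1, h), Add(h, Mul(-21, Pow(h, -1)))) (Function('f')(h) = Mul(Add(h, Mul(h, Pow(h, -1))), Add(h, Mul(7, -3, Pow(h, -1)))) = Mul(Add(h, 1), Add(h, Mul(-21, Pow(h, -1)))) = Mul(Add(1, h), Add(h, Mul(-21, Pow(h, -1)))))
Mul(Function('J')(0), Function('f')(Add(5, Mul(-1, M)))) = Mul(2, Add(-21, Add(5, Mul(-1, Rational(4, 3))), Pow(Add(5, Mul(-1, Rational(4, 3))), 2), Mul(-21, Pow(Add(5, Mul(-1, Rational(4, 3))), -1)))) = Mul(2, Add(-21, Add(5, Rational(-4, 3)), Pow(Add(5, Rational(-4, 3)), 2), Mul(-21, Pow(Add(5, Rational(-4, 3)), -1)))) = Mul(2, Add(-21, Rational(11, 3), Pow(Rational(11, 3), 2), Mul(-21, Pow(Rational(11, 3), -1)))) = Mul(2, Add(-21, Rational(11, 3), Rational(121, 9), Mul(-21, Rational(3, 11)))) = Mul(2, Add(-21, Rational(11, 3), Rational(121, 9), Rational(-63, 11))) = Mul(2, Rational(-952, 99)) = Rational(-1904, 99)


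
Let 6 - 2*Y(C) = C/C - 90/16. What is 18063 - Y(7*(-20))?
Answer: 288923/16 ≈ 18058.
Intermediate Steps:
Y(C) = 85/16 (Y(C) = 3 - (C/C - 90/16)/2 = 3 - (1 - 90*1/16)/2 = 3 - (1 - 45/8)/2 = 3 - ½*(-37/8) = 3 + 37/16 = 85/16)
18063 - Y(7*(-20)) = 18063 - 1*85/16 = 18063 - 85/16 = 288923/16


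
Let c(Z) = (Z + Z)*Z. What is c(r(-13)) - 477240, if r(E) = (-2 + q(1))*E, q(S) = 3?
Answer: -476902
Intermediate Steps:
r(E) = E (r(E) = (-2 + 3)*E = 1*E = E)
c(Z) = 2*Z² (c(Z) = (2*Z)*Z = 2*Z²)
c(r(-13)) - 477240 = 2*(-13)² - 477240 = 2*169 - 477240 = 338 - 477240 = -476902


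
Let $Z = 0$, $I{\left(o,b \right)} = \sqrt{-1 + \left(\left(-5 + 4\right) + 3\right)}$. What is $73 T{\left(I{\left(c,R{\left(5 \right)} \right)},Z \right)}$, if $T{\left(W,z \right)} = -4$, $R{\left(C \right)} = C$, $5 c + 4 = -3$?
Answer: $-292$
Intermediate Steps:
$c = - \frac{7}{5}$ ($c = - \frac{4}{5} + \frac{1}{5} \left(-3\right) = - \frac{4}{5} - \frac{3}{5} = - \frac{7}{5} \approx -1.4$)
$I{\left(o,b \right)} = 1$ ($I{\left(o,b \right)} = \sqrt{-1 + \left(-1 + 3\right)} = \sqrt{-1 + 2} = \sqrt{1} = 1$)
$73 T{\left(I{\left(c,R{\left(5 \right)} \right)},Z \right)} = 73 \left(-4\right) = -292$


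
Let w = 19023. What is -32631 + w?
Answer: -13608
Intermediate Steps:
-32631 + w = -32631 + 19023 = -13608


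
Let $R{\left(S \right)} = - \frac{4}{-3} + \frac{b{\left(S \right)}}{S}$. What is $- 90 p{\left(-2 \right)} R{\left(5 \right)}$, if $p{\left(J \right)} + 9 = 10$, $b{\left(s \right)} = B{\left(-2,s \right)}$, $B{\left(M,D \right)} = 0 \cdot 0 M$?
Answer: $-120$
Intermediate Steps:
$B{\left(M,D \right)} = 0$ ($B{\left(M,D \right)} = 0 M = 0$)
$b{\left(s \right)} = 0$
$p{\left(J \right)} = 1$ ($p{\left(J \right)} = -9 + 10 = 1$)
$R{\left(S \right)} = \frac{4}{3}$ ($R{\left(S \right)} = - \frac{4}{-3} + \frac{0}{S} = \left(-4\right) \left(- \frac{1}{3}\right) + 0 = \frac{4}{3} + 0 = \frac{4}{3}$)
$- 90 p{\left(-2 \right)} R{\left(5 \right)} = \left(-90\right) 1 \cdot \frac{4}{3} = \left(-90\right) \frac{4}{3} = -120$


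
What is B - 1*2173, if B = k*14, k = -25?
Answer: -2523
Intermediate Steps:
B = -350 (B = -25*14 = -350)
B - 1*2173 = -350 - 1*2173 = -350 - 2173 = -2523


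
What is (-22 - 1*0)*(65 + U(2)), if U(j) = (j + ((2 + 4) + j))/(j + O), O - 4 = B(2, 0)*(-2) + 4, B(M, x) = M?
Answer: -4400/3 ≈ -1466.7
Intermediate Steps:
O = 4 (O = 4 + (2*(-2) + 4) = 4 + (-4 + 4) = 4 + 0 = 4)
U(j) = (6 + 2*j)/(4 + j) (U(j) = (j + ((2 + 4) + j))/(j + 4) = (j + (6 + j))/(4 + j) = (6 + 2*j)/(4 + j))
(-22 - 1*0)*(65 + U(2)) = (-22 - 1*0)*(65 + 2*(3 + 2)/(4 + 2)) = (-22 + 0)*(65 + 2*5/6) = -22*(65 + 2*(⅙)*5) = -22*(65 + 5/3) = -22*200/3 = -4400/3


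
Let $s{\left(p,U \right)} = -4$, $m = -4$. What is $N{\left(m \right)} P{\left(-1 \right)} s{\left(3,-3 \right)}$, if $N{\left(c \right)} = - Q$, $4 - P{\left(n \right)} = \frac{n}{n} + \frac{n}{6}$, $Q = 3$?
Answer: $38$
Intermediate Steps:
$P{\left(n \right)} = 3 - \frac{n}{6}$ ($P{\left(n \right)} = 4 - \left(\frac{n}{n} + \frac{n}{6}\right) = 4 - \left(1 + n \frac{1}{6}\right) = 4 - \left(1 + \frac{n}{6}\right) = 3 - \frac{n}{6}$)
$N{\left(c \right)} = -3$ ($N{\left(c \right)} = \left(-1\right) 3 = -3$)
$N{\left(m \right)} P{\left(-1 \right)} s{\left(3,-3 \right)} = - 3 \left(3 - - \frac{1}{6}\right) \left(-4\right) = - 3 \left(3 + \frac{1}{6}\right) \left(-4\right) = \left(-3\right) \frac{19}{6} \left(-4\right) = \left(- \frac{19}{2}\right) \left(-4\right) = 38$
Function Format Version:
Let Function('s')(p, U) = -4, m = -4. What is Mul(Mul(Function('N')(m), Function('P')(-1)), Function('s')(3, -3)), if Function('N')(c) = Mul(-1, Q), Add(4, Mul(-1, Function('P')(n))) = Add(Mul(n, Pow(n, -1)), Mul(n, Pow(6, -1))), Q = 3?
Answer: 38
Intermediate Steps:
Function('P')(n) = Add(3, Mul(Rational(-1, 6), n)) (Function('P')(n) = Add(4, Mul(-1, Add(Mul(n, Pow(n, -1)), Mul(n, Pow(6, -1))))) = Add(4, Mul(-1, Add(1, Mul(n, Rational(1, 6))))) = Add(4, Mul(-1, Add(1, Mul(Rational(1, 6), n)))) = Add(4, Add(-1, Mul(Rational(-1, 6), n))) = Add(3, Mul(Rational(-1, 6), n)))
Function('N')(c) = -3 (Function('N')(c) = Mul(-1, 3) = -3)
Mul(Mul(Function('N')(m), Function('P')(-1)), Function('s')(3, -3)) = Mul(Mul(-3, Add(3, Mul(Rational(-1, 6), -1))), -4) = Mul(Mul(-3, Add(3, Rational(1, 6))), -4) = Mul(Mul(-3, Rational(19, 6)), -4) = Mul(Rational(-19, 2), -4) = 38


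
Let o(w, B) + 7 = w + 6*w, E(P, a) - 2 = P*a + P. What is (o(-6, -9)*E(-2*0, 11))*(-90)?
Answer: 8820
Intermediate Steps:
E(P, a) = 2 + P + P*a (E(P, a) = 2 + (P*a + P) = 2 + (P + P*a) = 2 + P + P*a)
o(w, B) = -7 + 7*w (o(w, B) = -7 + (w + 6*w) = -7 + 7*w)
(o(-6, -9)*E(-2*0, 11))*(-90) = ((-7 + 7*(-6))*(2 - 2*0 - 2*0*11))*(-90) = ((-7 - 42)*(2 + 0 + 0*11))*(-90) = -49*(2 + 0 + 0)*(-90) = -49*2*(-90) = -98*(-90) = 8820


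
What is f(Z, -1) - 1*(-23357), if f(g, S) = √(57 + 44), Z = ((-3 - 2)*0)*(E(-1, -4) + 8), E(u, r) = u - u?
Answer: 23357 + √101 ≈ 23367.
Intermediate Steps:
E(u, r) = 0
Z = 0 (Z = ((-3 - 2)*0)*(0 + 8) = -5*0*8 = 0*8 = 0)
f(g, S) = √101
f(Z, -1) - 1*(-23357) = √101 - 1*(-23357) = √101 + 23357 = 23357 + √101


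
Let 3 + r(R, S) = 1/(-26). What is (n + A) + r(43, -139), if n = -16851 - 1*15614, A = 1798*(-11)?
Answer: -1358397/26 ≈ -52246.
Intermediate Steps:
r(R, S) = -79/26 (r(R, S) = -3 + 1/(-26) = -3 - 1/26 = -79/26)
A = -19778
n = -32465 (n = -16851 - 15614 = -32465)
(n + A) + r(43, -139) = (-32465 - 19778) - 79/26 = -52243 - 79/26 = -1358397/26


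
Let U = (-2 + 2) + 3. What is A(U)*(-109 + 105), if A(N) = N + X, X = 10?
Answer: -52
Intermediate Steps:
U = 3 (U = 0 + 3 = 3)
A(N) = 10 + N (A(N) = N + 10 = 10 + N)
A(U)*(-109 + 105) = (10 + 3)*(-109 + 105) = 13*(-4) = -52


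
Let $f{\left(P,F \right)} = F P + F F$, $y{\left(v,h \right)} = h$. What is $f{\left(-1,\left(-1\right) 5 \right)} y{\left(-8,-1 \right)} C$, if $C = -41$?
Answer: $1230$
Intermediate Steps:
$f{\left(P,F \right)} = F^{2} + F P$ ($f{\left(P,F \right)} = F P + F^{2} = F^{2} + F P$)
$f{\left(-1,\left(-1\right) 5 \right)} y{\left(-8,-1 \right)} C = \left(-1\right) 5 \left(\left(-1\right) 5 - 1\right) \left(-1\right) \left(-41\right) = - 5 \left(-5 - 1\right) \left(-1\right) \left(-41\right) = \left(-5\right) \left(-6\right) \left(-1\right) \left(-41\right) = 30 \left(-1\right) \left(-41\right) = \left(-30\right) \left(-41\right) = 1230$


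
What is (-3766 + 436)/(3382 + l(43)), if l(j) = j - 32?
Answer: -370/377 ≈ -0.98143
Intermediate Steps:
l(j) = -32 + j
(-3766 + 436)/(3382 + l(43)) = (-3766 + 436)/(3382 + (-32 + 43)) = -3330/(3382 + 11) = -3330/3393 = -3330*1/3393 = -370/377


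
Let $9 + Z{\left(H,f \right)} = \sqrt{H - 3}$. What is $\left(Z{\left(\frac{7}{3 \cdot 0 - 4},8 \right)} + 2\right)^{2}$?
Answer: $\frac{\left(14 - i \sqrt{19}\right)^{2}}{4} \approx 44.25 - 30.512 i$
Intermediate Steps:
$Z{\left(H,f \right)} = -9 + \sqrt{-3 + H}$ ($Z{\left(H,f \right)} = -9 + \sqrt{H - 3} = -9 + \sqrt{-3 + H}$)
$\left(Z{\left(\frac{7}{3 \cdot 0 - 4},8 \right)} + 2\right)^{2} = \left(\left(-9 + \sqrt{-3 + \frac{7}{3 \cdot 0 - 4}}\right) + 2\right)^{2} = \left(\left(-9 + \sqrt{-3 + \frac{7}{0 - 4}}\right) + 2\right)^{2} = \left(\left(-9 + \sqrt{-3 + \frac{7}{-4}}\right) + 2\right)^{2} = \left(\left(-9 + \sqrt{-3 + 7 \left(- \frac{1}{4}\right)}\right) + 2\right)^{2} = \left(\left(-9 + \sqrt{-3 - \frac{7}{4}}\right) + 2\right)^{2} = \left(\left(-9 + \sqrt{- \frac{19}{4}}\right) + 2\right)^{2} = \left(\left(-9 + \frac{i \sqrt{19}}{2}\right) + 2\right)^{2} = \left(-7 + \frac{i \sqrt{19}}{2}\right)^{2}$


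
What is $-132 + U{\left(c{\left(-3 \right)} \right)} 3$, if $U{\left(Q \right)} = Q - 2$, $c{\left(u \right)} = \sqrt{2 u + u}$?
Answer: $-138 + 9 i \approx -138.0 + 9.0 i$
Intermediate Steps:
$c{\left(u \right)} = \sqrt{3} \sqrt{u}$ ($c{\left(u \right)} = \sqrt{3 u} = \sqrt{3} \sqrt{u}$)
$U{\left(Q \right)} = -2 + Q$
$-132 + U{\left(c{\left(-3 \right)} \right)} 3 = -132 + \left(-2 + \sqrt{3} \sqrt{-3}\right) 3 = -132 + \left(-2 + \sqrt{3} i \sqrt{3}\right) 3 = -132 + \left(-2 + 3 i\right) 3 = -132 - \left(6 - 9 i\right) = -138 + 9 i$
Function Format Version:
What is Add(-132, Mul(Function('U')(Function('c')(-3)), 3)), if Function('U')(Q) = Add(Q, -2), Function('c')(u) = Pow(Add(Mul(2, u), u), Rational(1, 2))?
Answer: Add(-138, Mul(9, I)) ≈ Add(-138.00, Mul(9.0000, I))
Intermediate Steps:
Function('c')(u) = Mul(Pow(3, Rational(1, 2)), Pow(u, Rational(1, 2))) (Function('c')(u) = Pow(Mul(3, u), Rational(1, 2)) = Mul(Pow(3, Rational(1, 2)), Pow(u, Rational(1, 2))))
Function('U')(Q) = Add(-2, Q)
Add(-132, Mul(Function('U')(Function('c')(-3)), 3)) = Add(-132, Mul(Add(-2, Mul(Pow(3, Rational(1, 2)), Pow(-3, Rational(1, 2)))), 3)) = Add(-132, Mul(Add(-2, Mul(Pow(3, Rational(1, 2)), Mul(I, Pow(3, Rational(1, 2))))), 3)) = Add(-132, Mul(Add(-2, Mul(3, I)), 3)) = Add(-132, Add(-6, Mul(9, I))) = Add(-138, Mul(9, I))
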